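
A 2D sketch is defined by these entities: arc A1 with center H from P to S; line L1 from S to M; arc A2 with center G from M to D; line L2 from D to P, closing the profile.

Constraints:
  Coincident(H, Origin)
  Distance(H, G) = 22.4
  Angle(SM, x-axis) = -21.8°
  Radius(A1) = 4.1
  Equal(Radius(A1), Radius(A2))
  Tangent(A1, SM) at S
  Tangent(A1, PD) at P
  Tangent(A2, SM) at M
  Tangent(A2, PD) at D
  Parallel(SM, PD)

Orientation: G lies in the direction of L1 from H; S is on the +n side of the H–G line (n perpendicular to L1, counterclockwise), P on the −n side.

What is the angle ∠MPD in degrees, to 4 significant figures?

20.11°

Tangency of A1 to both parallel lines with radius 4.1 puts S and P at H ± 4.1·n: S = (1.523, 3.807), P = (-1.523, -3.807). Equal radii place M and D the same way about G: M = G + 4.1·n = (22.32, -4.512), D = G − 4.1·n = (19.28, -12.13). Then cos ∠MPD = PM·PD / (|PM||PD|), giving 20.11°.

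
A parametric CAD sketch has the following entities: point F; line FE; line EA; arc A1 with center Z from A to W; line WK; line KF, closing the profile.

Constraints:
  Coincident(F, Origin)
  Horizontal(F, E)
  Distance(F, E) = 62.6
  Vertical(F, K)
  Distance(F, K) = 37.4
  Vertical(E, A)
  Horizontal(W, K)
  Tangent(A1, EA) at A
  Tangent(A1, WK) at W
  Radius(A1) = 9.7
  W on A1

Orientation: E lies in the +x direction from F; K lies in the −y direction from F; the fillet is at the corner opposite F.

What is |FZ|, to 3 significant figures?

59.7

F is at the origin; F and E share the same y with |FE| = 62.6 and E on the +x side, so E = (62.6, 0.00). FK is vertical with |FK| = 37.4 and K on the −y side, so K = (0.00, -37.4). The virtual corner opposite F is at (62.6, -37.4). Since A1 is tangent to EA there, ZA ⟂ EA and A1 meets WK tangentially, so ZW is at right angles to WK, with radius 9.7, so the center Z sits 9.7 in from both sides at Z = (52.9, -27.7). Then |FZ| = |Z − F| = 59.7.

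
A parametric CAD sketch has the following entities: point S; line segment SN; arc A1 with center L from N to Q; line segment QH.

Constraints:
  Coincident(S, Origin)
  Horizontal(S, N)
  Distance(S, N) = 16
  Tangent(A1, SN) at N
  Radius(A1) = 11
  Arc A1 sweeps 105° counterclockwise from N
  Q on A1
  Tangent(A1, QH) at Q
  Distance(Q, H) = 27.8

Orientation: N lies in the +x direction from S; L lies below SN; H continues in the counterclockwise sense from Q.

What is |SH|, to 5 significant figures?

42.597

S is at the origin; S and N share the same y with |SN| = 16.0 and N on the +x side, so N = (16.000, 0.0000). A1 meets SN tangentially, so LN is at right angles to SN, so L = N + (0, -11) = (16.000, -11.000). On A1, N sits at bearing 90° from L; a 105° counterclockwise sweep puts Q at bearing 195°, so Q = L + 11.0·(cos 195°, sin 195°) = (5.3748, -13.847). Tangency of A1 to QH means the radius LQ is perpendicular to QH, so QH runs along (−sin 195°, cos 195°); with |QH| = 27.8, H = (12.570, -40.700). Then |SH| = |H − S| = 42.597.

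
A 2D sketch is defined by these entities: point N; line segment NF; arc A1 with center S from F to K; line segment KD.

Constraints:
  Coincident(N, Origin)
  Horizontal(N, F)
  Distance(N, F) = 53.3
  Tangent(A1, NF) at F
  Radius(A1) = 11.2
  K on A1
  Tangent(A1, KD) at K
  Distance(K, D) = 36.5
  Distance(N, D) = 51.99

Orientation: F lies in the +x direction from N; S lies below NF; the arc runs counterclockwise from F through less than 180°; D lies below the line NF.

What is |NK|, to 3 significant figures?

43.4

Checks: |NF| = 53.30 ✓; |SK| = 11.20 ✓; ∠(SK, KD) = 90.00° ✓; |KD| = 36.50 ✓; |ND| = 51.99 ✓.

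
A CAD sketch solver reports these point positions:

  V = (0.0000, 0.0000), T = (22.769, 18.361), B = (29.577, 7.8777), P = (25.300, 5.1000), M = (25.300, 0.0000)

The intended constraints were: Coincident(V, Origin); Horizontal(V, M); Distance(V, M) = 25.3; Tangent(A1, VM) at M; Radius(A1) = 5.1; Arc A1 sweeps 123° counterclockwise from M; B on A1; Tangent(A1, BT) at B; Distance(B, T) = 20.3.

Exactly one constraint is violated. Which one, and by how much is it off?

Distance(B, T) = 20.3 — off by 7.80.

V = (0.00, 0.00) ✓; V.y = 0.00, M.y = 0.00 ✓; |VM| = 25.30 ✓; ∠(PM, MV) = 90.00° ✓; |PM| = 5.100 ✓; bearing(P→B) − bearing(P→M) = 123.0° ✓; |PB| = 5.100 ✓; ∠(PB, BT) = 90.00° ✓; |BT| = 12.50 ✗.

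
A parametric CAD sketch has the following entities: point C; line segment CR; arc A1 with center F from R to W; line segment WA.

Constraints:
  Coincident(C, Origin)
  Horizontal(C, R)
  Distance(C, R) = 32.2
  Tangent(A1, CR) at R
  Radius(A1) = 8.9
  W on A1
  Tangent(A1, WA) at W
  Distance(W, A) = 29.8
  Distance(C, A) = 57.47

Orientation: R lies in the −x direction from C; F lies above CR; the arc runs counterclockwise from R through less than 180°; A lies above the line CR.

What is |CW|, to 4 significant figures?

28.88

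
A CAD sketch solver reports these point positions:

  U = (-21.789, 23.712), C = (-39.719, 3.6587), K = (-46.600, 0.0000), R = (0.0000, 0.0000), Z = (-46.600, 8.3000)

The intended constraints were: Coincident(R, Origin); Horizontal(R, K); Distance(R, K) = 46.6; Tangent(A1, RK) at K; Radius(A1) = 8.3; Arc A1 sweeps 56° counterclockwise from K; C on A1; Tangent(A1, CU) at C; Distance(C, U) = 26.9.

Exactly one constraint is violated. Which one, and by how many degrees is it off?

Tangent(A1, CU) at C — off by 7.80°.

R = (0.00, 0.00) ✓; R.y = 0.00, K.y = 0.00 ✓; |RK| = 46.60 ✓; ∠(ZK, KR) = 90.00° ✓; |ZK| = 8.300 ✓; bearing(Z→C) − bearing(Z→K) = 56.00° ✓; |ZC| = 8.300 ✓; ∠(ZC, CU) = 97.80° ✗; |CU| = 26.90 ✓.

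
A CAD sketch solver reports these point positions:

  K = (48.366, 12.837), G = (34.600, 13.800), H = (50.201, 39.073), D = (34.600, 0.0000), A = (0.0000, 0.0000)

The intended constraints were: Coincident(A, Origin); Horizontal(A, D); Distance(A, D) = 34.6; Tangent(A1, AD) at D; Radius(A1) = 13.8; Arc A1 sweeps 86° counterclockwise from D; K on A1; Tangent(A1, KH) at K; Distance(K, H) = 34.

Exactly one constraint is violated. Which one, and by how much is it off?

Distance(K, H) = 34 — off by 7.70.

A = (0.00, 0.00) ✓; A.y = 0.00, D.y = 0.00 ✓; |AD| = 34.60 ✓; ∠(GD, DA) = 90.00° ✓; |GD| = 13.80 ✓; bearing(G→K) − bearing(G→D) = 86.00° ✓; |GK| = 13.80 ✓; ∠(GK, KH) = 90.00° ✓; |KH| = 26.30 ✗.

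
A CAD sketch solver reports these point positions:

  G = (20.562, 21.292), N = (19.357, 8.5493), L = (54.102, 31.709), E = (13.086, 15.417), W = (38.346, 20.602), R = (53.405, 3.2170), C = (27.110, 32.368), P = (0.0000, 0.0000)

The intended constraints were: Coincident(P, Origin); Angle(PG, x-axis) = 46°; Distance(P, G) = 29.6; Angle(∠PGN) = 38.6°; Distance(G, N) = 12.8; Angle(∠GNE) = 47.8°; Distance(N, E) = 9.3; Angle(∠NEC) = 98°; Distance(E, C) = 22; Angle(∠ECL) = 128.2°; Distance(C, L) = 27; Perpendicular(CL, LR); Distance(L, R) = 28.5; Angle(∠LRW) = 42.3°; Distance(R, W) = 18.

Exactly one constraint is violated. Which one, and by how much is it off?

Distance(R, W) = 18 — off by 5.00.

P = (0.00, 0.00) ✓; PG at 46.00° ✓; |PG| = 29.60 ✓; ∠PGN = 38.60° ✓; |GN| = 12.80 ✓; ∠GNE = 47.80° ✓; |NE| = 9.300 ✓; ∠NEC = 98.00° ✓; |EC| = 22.00 ✓; ∠ECL = 128.2° ✓; |CL| = 27.00 ✓; ∠(CL, LR) = 90.00° ✓; |LR| = 28.50 ✓; ∠LRW = 42.30° ✓; |RW| = 23.00 ✗.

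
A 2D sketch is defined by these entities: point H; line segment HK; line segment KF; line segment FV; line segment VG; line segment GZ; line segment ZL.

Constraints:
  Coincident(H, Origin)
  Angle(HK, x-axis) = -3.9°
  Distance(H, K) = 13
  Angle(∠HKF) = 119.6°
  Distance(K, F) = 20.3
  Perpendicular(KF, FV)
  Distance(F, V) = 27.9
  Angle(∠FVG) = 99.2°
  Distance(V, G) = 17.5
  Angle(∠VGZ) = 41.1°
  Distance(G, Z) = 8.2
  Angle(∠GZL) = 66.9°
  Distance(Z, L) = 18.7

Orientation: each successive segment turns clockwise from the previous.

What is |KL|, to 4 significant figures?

44.33

H is at the origin; HK runs at -3.9° with length 13.0, so K = (12.97, -0.8842). ∠HKF = 119.6° gives KF at -64.30° from the x-axis; with |KF| = 20.3, F = (21.77, -19.18). The perpendicularity gives FV at right angles to KF, so FV runs at -154.3°; with |FV| = 27.9, V = (-3.367, -31.28). ∠FVG = 99.2° gives VG at 124.9° from the x-axis; with |VG| = 17.5, G = (-13.38, -16.92). ∠VGZ = 41.1° gives GZ at -14.00° from the x-axis; with |GZ| = 8.2, Z = (-5.423, -18.91). ∠GZL = 66.9° gives ZL at -127.1° from the x-axis; with |ZL| = 18.7, L = (-16.70, -33.82). Then |KL| = |L − K| = 44.33.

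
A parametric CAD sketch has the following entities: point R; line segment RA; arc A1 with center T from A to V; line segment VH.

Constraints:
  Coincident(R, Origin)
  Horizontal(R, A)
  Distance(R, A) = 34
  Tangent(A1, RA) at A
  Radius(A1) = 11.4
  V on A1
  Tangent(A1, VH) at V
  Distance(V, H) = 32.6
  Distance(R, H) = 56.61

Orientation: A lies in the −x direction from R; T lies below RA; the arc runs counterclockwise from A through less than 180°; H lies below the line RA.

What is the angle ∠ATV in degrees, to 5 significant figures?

110.77°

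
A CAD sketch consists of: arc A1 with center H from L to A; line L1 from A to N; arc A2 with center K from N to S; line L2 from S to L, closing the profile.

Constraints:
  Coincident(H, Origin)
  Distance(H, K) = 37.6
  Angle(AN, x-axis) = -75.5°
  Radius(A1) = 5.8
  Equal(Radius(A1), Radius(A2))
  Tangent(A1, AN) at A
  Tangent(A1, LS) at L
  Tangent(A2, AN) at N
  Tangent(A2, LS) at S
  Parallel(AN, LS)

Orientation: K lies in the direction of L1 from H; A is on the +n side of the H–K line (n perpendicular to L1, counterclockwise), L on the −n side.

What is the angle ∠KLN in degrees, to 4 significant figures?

8.376°

The slot axis is L1's direction at -75.5°, so u = (cos -75.5°, sin -75.5°) = (0.2504, -0.9681) and n = (−sin -75.5°, cos -75.5°) = (0.9681, 0.2504). H is at the origin and K lies 37.6 along u from H, so K = 37.6·u = (9.414, -36.40). Tangency of A1 to both parallel lines with radius 5.8 puts A and L at H ± 5.8·n: A = (5.615, 1.452), L = (-5.615, -1.452). Equal radii place N and S the same way about K: N = K + 5.8·n = (15.03, -34.95), S = K − 5.8·n = (3.799, -37.85). Then cos ∠KLN = LK·LN / (|LK||LN|), giving 8.376°.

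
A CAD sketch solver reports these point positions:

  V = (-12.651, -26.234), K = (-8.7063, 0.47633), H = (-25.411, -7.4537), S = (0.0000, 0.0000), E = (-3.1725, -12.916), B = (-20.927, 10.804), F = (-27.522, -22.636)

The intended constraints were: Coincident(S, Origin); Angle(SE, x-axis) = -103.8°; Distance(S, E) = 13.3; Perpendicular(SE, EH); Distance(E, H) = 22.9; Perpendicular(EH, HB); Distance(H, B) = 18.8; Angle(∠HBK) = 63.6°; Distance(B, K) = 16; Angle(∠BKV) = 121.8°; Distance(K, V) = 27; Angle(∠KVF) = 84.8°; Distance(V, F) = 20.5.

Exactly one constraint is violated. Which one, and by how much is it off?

Distance(V, F) = 20.5 — off by 5.20.

S = (0.00, 0.00) ✓; SE at -103.8° ✓; |SE| = 13.30 ✓; ∠(SE, EH) = 90.00° ✓; |EH| = 22.90 ✓; ∠(EH, HB) = 90.00° ✓; |HB| = 18.80 ✓; ∠HBK = 63.60° ✓; |BK| = 16.00 ✓; ∠BKV = 121.8° ✓; |KV| = 27.00 ✓; ∠KVF = 84.80° ✓; |VF| = 15.30 ✗.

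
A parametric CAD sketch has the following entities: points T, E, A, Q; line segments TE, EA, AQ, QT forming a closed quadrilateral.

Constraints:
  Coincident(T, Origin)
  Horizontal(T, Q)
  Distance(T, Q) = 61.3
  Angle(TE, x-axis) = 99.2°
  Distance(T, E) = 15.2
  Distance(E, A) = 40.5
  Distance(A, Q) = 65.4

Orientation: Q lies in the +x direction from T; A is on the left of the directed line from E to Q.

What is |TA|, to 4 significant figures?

52.98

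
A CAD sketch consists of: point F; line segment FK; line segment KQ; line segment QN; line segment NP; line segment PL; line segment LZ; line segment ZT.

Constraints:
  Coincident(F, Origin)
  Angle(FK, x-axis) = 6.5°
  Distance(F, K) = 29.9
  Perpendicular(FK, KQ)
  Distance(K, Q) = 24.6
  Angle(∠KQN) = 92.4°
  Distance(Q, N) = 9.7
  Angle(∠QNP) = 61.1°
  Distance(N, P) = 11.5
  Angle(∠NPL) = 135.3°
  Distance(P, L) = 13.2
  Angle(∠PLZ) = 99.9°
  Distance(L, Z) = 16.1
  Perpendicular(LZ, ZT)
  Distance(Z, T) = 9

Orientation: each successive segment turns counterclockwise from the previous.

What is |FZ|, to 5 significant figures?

51.775

F is at the origin; FK runs at 6.5° with length 29.9, so K = (29.708, 3.3848). The perpendicularity gives KQ at right angles to FK, so KQ runs at 96.500°; with |KQ| = 24.6, Q = (26.923, 27.827). ∠KQN = 92.4° gives QN at -175.90° from the x-axis; with |QN| = 9.7, N = (17.248, 27.133). ∠QNP = 61.1° gives NP at -57.000° from the x-axis; with |NP| = 11.5, P = (23.511, 17.488). ∠NPL = 135.3° gives PL at -12.300° from the x-axis; with |PL| = 13.2, L = (36.408, 14.676). ∠PLZ = 99.9° gives LZ at 67.800° from the x-axis; with |LZ| = 16.1, Z = (42.491, 29.583). Then |FZ| = |Z − F| = 51.775.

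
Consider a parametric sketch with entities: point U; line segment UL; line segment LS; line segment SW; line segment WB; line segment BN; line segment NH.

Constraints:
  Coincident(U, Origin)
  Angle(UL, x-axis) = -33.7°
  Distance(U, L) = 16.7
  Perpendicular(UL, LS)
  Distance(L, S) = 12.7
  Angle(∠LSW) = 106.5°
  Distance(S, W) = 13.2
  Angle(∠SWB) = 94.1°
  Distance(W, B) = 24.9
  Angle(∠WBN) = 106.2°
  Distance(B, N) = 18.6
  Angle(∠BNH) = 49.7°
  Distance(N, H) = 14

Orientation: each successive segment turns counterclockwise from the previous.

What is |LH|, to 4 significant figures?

8.406

U is at the origin; UL runs at -33.7° with length 16.7, so L = (13.89, -9.266). The perpendicularity gives LS at right angles to UL, so LS runs at 56.30°; with |LS| = 12.7, S = (20.94, 1.300). ∠LSW = 106.5° gives SW at 129.8° from the x-axis; with |SW| = 13.2, W = (12.49, 11.44). ∠SWB = 94.1° gives WB at -144.3° from the x-axis; with |WB| = 24.9, B = (-7.730, -3.089). ∠WBN = 106.2° gives BN at -70.50° from the x-axis; with |BN| = 18.6, N = (-1.521, -20.62). ∠BNH = 49.7° gives NH at 59.80° from the x-axis; with |NH| = 14.0, H = (5.521, -8.522). Then |LH| = |H − L| = 8.406.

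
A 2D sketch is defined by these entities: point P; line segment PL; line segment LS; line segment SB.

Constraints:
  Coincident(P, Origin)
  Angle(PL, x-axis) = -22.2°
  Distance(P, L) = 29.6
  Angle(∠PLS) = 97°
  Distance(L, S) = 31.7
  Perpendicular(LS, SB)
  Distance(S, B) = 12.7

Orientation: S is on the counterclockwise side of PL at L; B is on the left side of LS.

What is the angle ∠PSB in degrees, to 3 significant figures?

50.2°

∠PLS = 97.0°, so LS runs at -22.2° + (180° − 97.0°) = 60.8° from the x-axis; with |LS| = 31.7, S = L + 31.7·(cos 60.8°, sin 60.8°) = (42.9, 16.5). The perpendicularity gives SB at right angles to LS; with |SB| = 12.7 on the left of LS, B = S + 12.7·(-0.873, 0.488) = (31.8, 22.7). Then cos ∠PSB = SP·SB / (|SP||SB|), giving 50.2°.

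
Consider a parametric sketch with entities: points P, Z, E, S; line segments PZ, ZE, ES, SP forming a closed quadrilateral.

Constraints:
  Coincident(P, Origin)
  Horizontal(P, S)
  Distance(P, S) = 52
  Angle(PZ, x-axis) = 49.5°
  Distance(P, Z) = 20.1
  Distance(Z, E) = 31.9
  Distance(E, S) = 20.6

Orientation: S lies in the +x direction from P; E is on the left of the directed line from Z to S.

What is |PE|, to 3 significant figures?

48.7

P is at the origin; P and S share the same y with |PS| = 52.0 and S in +x, so S = (52.0, 0). PZ runs at 49.5° with |PZ| = 20.1, so Z = (13.1, 15.3). E is determined by |ZE| = 31.9 and |ES| = 20.6 together: it lies at the intersection of circle(Z, 31.9) and circle(S, 20.6). With |ZS| = 41.8, the foot of the radical line on ZS is 28.0 from Z and the perpendicular offset is √(31.9² − 28.0²) = 15.3. Taking the left-of-ZS solution: E = (44.7, 19.3).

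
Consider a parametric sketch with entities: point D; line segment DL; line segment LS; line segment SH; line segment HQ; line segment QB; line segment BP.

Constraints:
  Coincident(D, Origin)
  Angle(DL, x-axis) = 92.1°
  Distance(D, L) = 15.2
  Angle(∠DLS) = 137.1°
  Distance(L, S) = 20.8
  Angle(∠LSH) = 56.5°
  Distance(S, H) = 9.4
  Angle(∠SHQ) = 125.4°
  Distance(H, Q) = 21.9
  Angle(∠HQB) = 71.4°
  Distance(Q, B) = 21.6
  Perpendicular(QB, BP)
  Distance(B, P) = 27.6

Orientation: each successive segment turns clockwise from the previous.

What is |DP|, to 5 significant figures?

40.221

D is at the origin; DL runs at 92.1° with length 15.2, so L = (-0.55698, 15.190). ∠DLS = 137.1° gives LS at 49.200° from the x-axis; with |LS| = 20.8, S = (13.034, 30.935). ∠LSH = 56.5° gives SH at -74.300° from the x-axis; with |SH| = 9.4, H = (15.578, 21.886). ∠SHQ = 125.4° gives HQ at -128.90° from the x-axis; with |HQ| = 21.9, Q = (1.8254, 4.8425). ∠HQB = 71.4° gives QB at 122.50° from the x-axis; with |QB| = 21.6, B = (-9.7803, 23.060). The perpendicularity gives BP at right angles to QB, so BP runs at 32.500°; with |BP| = 27.6, P = (13.497, 37.889). Then |DP| = |P − D| = 40.221.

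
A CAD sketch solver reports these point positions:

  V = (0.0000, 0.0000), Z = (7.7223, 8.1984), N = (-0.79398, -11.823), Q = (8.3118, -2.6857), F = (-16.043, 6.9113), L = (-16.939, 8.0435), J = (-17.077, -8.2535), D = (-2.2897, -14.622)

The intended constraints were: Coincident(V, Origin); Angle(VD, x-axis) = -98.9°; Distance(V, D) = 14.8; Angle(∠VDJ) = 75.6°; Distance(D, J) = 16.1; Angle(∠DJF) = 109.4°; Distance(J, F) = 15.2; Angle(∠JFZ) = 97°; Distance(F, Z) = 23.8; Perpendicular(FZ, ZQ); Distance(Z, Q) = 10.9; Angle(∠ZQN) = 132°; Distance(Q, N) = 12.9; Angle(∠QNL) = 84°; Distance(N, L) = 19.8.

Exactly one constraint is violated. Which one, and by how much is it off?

Distance(N, L) = 19.8 — off by 5.80.

V = (0.00, 0.00) ✓; VD at -98.90° ✓; |VD| = 14.80 ✓; ∠VDJ = 75.60° ✓; |DJ| = 16.10 ✓; ∠DJF = 109.4° ✓; |JF| = 15.20 ✓; ∠JFZ = 97.00° ✓; |FZ| = 23.80 ✓; ∠(FZ, ZQ) = 90.00° ✓; |ZQ| = 10.90 ✓; ∠ZQN = 132.0° ✓; |QN| = 12.90 ✓; ∠QNL = 84.00° ✓; |NL| = 25.60 ✗.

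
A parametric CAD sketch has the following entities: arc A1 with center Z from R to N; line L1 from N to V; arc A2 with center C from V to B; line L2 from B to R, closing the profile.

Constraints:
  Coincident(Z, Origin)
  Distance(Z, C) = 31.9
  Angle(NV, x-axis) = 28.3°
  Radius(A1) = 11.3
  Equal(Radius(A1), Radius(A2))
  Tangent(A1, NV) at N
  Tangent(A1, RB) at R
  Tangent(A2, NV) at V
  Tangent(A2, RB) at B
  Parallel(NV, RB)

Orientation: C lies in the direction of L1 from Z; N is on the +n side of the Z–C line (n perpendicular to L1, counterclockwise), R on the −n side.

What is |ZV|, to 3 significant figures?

33.8

The slot axis is L1's direction at 28.3°, so u = (cos 28.3°, sin 28.3°) = (0.880, 0.474) and n = (−sin 28.3°, cos 28.3°) = (-0.474, 0.880). Z is at the origin and C lies 31.9 along u from Z, so C = 31.9·u = (28.1, 15.1). Tangency of A1 to both parallel lines with radius 11.3 puts N and R at Z ± 11.3·n: N = (-5.36, 9.95), R = (5.36, -9.95). Equal radii place V and B the same way about C: V = C + 11.3·n = (22.7, 25.1), B = C − 11.3·n = (33.4, 5.17). Then |ZV| = |V − Z| = 33.8.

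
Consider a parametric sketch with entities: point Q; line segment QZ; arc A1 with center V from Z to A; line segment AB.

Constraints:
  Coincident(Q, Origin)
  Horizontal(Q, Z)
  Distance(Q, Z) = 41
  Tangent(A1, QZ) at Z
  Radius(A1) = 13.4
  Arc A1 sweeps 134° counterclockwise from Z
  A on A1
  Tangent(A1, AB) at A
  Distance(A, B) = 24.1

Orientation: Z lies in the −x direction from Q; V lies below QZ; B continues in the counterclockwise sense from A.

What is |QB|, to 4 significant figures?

52.47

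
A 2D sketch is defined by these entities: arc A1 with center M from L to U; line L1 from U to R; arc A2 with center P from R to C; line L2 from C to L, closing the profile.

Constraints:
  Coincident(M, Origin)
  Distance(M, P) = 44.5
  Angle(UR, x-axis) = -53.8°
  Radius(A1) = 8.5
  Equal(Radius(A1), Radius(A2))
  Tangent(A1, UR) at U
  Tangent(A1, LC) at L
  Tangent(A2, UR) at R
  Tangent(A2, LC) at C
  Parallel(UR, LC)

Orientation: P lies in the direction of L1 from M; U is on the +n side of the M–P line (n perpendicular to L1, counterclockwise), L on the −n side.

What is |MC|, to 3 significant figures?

45.3

The slot axis is L1's direction at -53.8°, so u = (cos -53.8°, sin -53.8°) = (0.591, -0.807) and n = (−sin -53.8°, cos -53.8°) = (0.807, 0.591). M is at the origin and P lies 44.5 along u from M, so P = 44.5·u = (26.3, -35.9). Tangency of A1 to both parallel lines with radius 8.5 puts U and L at M ± 8.5·n: U = (6.86, 5.02), L = (-6.86, -5.02). Equal radii place R and C the same way about P: R = P + 8.5·n = (33.1, -30.9), C = P − 8.5·n = (19.4, -40.9). Then |MC| = |C − M| = 45.3.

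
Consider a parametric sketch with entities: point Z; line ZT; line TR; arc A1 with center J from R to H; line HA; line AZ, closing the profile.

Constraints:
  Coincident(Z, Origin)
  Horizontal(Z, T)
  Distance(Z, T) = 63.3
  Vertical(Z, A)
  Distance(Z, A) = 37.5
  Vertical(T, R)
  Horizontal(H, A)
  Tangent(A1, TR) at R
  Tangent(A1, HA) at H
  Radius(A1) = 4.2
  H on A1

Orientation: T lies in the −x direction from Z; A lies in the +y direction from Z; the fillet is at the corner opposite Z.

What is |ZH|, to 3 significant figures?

70.0

Z is at the origin; ZT is horizontal with |ZT| = 63.3 and T on the −x side, so T = (-63.3, 0.00). ZA is vertical with |ZA| = 37.5 and A on the +y side, so A = (0.00, 37.5). The virtual corner opposite Z is at (-63.3, 37.5). Since A1 is tangent to TR there, JR ⟂ TR and the tangent condition forces JH to be normal to HA, with radius 4.2, so the center J sits 4.2 in from both sides at J = (-59.1, 33.3). That places the tangent points at R = (-63.3, 33.3) on TR and H = (-59.1, 37.5) on HA. Then |ZH| = |H − Z| = 70.0.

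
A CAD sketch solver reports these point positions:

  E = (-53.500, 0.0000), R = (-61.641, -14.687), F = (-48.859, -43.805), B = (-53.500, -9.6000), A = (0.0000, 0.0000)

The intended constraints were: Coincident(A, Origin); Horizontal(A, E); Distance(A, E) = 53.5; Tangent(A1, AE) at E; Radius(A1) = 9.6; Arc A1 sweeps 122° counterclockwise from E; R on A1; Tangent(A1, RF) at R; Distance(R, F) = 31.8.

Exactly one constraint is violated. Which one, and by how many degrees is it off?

Tangent(A1, RF) at R — off by 8.30°.

A = (0.00, 0.00) ✓; A.y = 0.00, E.y = 0.00 ✓; |AE| = 53.50 ✓; ∠(BE, EA) = 90.00° ✓; |BE| = 9.600 ✓; bearing(B→R) − bearing(B→E) = 122.0° ✓; |BR| = 9.600 ✓; ∠(BR, RF) = 98.30° ✗; |RF| = 31.80 ✓.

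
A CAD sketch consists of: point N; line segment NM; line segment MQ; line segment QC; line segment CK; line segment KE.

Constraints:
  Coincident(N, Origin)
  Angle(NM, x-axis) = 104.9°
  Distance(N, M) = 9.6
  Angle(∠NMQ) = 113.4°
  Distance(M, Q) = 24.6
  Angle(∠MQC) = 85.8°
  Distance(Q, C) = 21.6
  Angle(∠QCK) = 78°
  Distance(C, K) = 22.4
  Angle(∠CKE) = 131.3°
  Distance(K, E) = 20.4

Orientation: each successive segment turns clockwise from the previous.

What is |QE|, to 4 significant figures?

31.91

∠QCK = 78.0° gives CK at -157.9° from the x-axis; with |CK| = 22.4, K = (8.193, -1.790). ∠CKE = 131.3° gives KE at 153.4° from the x-axis; with |KE| = 20.4, E = (-10.05, 7.345). Then |QE| = |E − Q| = 31.91.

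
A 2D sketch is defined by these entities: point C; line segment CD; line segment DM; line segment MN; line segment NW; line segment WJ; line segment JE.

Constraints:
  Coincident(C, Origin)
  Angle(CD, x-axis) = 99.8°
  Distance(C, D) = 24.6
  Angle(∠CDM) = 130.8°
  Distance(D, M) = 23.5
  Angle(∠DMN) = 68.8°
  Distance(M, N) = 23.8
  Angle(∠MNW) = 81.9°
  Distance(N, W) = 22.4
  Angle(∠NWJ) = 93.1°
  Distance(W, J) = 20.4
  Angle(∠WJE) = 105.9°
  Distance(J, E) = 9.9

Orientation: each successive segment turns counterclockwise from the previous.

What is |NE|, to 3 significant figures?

27.5

C is at the origin; CD runs at 99.8° with length 24.6, so D = (-4.19, 24.2). ∠CDM = 130.8° gives DM at 149° from the x-axis; with |DM| = 23.5, M = (-24.3, 36.3). ∠DMN = 68.8° gives MN at -99.8° from the x-axis; with |MN| = 23.8, N = (-28.4, 12.9). ∠MNW = 81.9° gives NW at -1.70° from the x-axis; with |NW| = 22.4, W = (-5.99, 12.2). ∠NWJ = 93.1° gives WJ at 85.2° from the x-axis; with |WJ| = 20.4, J = (-4.28, 32.6). ∠WJE = 105.9° gives JE at 159° from the x-axis; with |JE| = 9.9, E = (-13.5, 36.1). Then |NE| = |E − N| = 27.5.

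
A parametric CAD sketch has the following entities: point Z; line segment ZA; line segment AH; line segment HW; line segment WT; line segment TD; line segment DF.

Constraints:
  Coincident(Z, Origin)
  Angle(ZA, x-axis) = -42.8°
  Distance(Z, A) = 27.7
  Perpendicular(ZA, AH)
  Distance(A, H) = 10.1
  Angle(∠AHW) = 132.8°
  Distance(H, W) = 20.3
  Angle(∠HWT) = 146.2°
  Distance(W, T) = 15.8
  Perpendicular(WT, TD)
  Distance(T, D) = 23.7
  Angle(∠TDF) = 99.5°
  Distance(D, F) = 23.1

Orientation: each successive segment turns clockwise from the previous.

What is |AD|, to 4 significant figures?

34.34

Z is at the origin; ZA runs at -42.8° with length 27.7, so A = (20.32, -18.82). ZA ⟂ AH, so AH runs at -132.8°; with |AH| = 10.1, H = (13.46, -26.23). ∠AHW = 132.8° gives HW at -180.0° from the x-axis; with |HW| = 20.3, W = (-6.838, -26.23). ∠HWT = 146.2° gives WT at 146.2° from the x-axis; with |WT| = 15.8, T = (-19.97, -17.44). WT is perpendicular to TD, so TD runs at 56.20°; with |TD| = 23.7, D = (-6.783, 2.253). Then |AD| = |D − A| = 34.34.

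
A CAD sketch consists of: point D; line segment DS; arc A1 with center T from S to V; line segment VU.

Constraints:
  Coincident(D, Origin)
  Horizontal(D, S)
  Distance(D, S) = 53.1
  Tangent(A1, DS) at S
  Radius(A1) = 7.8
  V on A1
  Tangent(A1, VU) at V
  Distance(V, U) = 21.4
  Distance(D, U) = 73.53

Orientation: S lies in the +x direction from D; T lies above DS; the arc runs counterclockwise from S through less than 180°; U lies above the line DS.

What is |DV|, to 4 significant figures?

60.21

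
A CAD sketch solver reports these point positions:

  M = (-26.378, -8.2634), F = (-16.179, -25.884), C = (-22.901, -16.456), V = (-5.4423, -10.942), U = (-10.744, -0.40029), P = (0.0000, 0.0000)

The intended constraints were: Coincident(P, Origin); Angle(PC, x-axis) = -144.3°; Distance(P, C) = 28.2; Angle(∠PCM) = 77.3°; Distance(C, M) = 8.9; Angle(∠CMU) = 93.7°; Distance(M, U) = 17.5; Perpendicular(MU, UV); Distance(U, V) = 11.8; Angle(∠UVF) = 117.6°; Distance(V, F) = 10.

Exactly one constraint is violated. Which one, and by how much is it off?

Distance(V, F) = 10 — off by 8.40.

P = (0.00, 0.00) ✓; PC at -144.3° ✓; |PC| = 28.20 ✓; ∠PCM = 77.30° ✓; |CM| = 8.900 ✓; ∠CMU = 93.70° ✓; |MU| = 17.50 ✓; ∠(MU, UV) = 90.00° ✓; |UV| = 11.80 ✓; ∠UVF = 117.6° ✓; |VF| = 18.40 ✗.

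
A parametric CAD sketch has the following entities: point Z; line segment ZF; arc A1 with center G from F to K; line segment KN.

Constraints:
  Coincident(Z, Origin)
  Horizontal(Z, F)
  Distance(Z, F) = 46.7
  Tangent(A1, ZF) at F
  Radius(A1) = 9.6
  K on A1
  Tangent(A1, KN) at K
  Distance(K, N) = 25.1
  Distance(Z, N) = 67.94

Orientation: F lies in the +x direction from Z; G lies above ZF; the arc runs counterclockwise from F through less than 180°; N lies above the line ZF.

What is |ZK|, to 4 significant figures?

56.87

Checks: |GK| = 9.600 ✓; ∠(GK, KN) = 90.00° ✓; |KN| = 25.10 ✓; |ZN| = 67.94 ✓.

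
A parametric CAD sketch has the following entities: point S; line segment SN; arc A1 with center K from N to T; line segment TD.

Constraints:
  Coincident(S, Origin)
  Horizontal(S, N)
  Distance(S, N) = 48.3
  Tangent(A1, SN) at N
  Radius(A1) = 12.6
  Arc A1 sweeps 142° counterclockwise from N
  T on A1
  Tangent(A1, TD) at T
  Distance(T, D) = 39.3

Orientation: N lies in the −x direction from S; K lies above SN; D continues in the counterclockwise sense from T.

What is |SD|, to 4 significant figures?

85.42

On A1, N sits at bearing -90° from K; a 142° counterclockwise sweep puts T at bearing 52°, so T = K + 12.6·(cos 52°, sin 52°) = (-40.54, 22.53). Tangency of A1 to TD means the radius KT is perpendicular to TD, so TD runs along (−sin 52°, cos 52°); with |TD| = 39.3, D = (-71.51, 46.72). Then |SD| = |D − S| = 85.42.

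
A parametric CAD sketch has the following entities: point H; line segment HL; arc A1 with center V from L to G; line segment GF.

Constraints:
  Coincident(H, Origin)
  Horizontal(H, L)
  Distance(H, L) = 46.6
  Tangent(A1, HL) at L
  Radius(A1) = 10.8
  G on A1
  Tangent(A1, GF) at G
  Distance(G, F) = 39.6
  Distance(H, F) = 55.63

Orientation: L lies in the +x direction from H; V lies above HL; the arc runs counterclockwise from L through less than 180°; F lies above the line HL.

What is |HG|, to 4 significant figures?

57.58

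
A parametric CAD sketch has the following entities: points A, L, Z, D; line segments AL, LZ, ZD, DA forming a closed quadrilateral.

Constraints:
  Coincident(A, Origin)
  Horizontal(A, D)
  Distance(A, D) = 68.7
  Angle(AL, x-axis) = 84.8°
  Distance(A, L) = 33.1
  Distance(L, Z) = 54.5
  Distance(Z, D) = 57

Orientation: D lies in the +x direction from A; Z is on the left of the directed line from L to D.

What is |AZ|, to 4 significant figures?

76.18

Checks: |LZ| = 54.50 ✓; |ZD| = 57.00 ✓.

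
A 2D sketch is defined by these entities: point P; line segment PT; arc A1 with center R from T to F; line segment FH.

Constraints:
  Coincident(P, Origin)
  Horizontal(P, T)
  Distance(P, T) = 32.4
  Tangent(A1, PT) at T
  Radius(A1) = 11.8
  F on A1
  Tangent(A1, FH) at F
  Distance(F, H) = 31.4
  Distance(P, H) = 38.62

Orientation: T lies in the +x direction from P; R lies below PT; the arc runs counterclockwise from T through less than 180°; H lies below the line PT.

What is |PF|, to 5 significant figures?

22.682

Checks: P.y = 0.00, T.y = 0.00 ✓; |RF| = 11.80 ✓; ∠(RF, FH) = 90.00° ✓; |FH| = 31.40 ✓; |PH| = 38.62 ✓.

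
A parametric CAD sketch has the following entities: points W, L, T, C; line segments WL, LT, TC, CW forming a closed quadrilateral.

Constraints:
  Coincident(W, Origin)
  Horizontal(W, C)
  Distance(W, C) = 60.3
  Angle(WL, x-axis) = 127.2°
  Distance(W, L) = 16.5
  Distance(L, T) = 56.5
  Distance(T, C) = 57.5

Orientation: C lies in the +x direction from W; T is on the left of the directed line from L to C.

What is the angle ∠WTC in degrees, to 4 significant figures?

61.74°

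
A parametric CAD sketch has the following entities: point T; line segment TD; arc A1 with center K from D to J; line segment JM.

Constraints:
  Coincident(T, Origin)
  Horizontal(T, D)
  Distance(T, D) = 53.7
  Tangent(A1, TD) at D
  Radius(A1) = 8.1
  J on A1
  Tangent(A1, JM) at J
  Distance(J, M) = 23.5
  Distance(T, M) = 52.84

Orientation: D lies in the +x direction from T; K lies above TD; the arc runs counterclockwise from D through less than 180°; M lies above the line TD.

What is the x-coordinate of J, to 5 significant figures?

59.499

T is at the origin; TD is horizontal with |TD| = 53.7 and D on the +x side, so D = (53.700, 0.0000). A1 meets TD tangentially, so KD is at right angles to TD, so K = D + (0, 8.1) = (53.700, 8.1000). Since KJ ⟂ JM (tangency), |KM| = √(8.1² + 23.5²) = 24.857 regardless of where J sits on A1. So M lies on both circle(T, 52.84) and circle(K, 24.857); the above-TD intersection is M = (43.092, 30.580). J is the foot of the tangent from M: J = (59.499, 13.755).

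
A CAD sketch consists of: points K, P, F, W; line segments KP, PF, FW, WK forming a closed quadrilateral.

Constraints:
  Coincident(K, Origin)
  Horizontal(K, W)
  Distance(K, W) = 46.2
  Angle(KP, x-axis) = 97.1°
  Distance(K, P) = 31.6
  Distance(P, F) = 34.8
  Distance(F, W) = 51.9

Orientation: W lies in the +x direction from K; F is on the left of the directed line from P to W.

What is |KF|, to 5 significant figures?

54.945

Checks: |PF| = 34.80 ✓; |FW| = 51.90 ✓.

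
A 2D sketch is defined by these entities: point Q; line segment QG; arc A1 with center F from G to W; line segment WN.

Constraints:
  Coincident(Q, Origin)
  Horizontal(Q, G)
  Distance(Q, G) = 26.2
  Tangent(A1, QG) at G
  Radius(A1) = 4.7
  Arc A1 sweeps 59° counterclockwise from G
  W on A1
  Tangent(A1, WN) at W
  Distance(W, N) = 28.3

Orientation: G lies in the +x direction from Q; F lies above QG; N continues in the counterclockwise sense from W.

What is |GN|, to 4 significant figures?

32.41

On A1, G sits at bearing -90° from F; a 59° counterclockwise sweep puts W at bearing -31°, so W = F + 4.7·(cos -31°, sin -31°) = (30.23, 2.279). A1 meets WN tangentially, so FW is at right angles to WN, so WN runs along (−sin -31°, cos -31°); with |WN| = 28.3, N = (44.80, 26.54). Then |GN| = |N − G| = 32.41.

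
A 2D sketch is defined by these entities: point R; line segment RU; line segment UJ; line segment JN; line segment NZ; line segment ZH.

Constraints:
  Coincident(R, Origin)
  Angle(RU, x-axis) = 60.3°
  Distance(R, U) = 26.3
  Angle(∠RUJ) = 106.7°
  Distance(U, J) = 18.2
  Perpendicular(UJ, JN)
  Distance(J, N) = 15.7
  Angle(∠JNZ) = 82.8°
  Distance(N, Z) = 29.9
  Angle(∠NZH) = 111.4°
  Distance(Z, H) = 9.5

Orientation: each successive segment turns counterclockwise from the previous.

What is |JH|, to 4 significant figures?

32.11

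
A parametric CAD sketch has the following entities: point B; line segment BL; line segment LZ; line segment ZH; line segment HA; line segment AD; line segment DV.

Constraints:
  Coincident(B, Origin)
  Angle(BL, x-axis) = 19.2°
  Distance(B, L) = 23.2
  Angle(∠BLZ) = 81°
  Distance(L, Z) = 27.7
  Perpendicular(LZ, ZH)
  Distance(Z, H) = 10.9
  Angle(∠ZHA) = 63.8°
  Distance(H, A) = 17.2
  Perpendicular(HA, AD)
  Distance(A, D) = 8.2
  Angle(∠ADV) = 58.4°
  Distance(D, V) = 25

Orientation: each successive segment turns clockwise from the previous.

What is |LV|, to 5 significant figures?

33.848

B is at the origin; BL runs at 19.2° with length 23.2, so L = (21.910, 7.6297). ∠BLZ = 81.0° gives LZ at -79.800° from the x-axis; with |LZ| = 27.7, Z = (26.815, -19.633). The perpendicularity gives ZH at right angles to LZ, so ZH runs at -169.80°; with |ZH| = 10.9, H = (16.087, -21.563). ∠ZHA = 63.8° gives HA at 74.000° from the x-axis; with |HA| = 17.2, A = (20.828, -5.0290). The perpendicularity gives AD at right angles to HA, so AD runs at -16.000°; with |AD| = 8.2, D = (28.710, -7.2893). ∠ADV = 58.4° gives DV at -137.60° from the x-axis; with |DV| = 25.0, V = (10.249, -24.147). Then |LV| = |V − L| = 33.848.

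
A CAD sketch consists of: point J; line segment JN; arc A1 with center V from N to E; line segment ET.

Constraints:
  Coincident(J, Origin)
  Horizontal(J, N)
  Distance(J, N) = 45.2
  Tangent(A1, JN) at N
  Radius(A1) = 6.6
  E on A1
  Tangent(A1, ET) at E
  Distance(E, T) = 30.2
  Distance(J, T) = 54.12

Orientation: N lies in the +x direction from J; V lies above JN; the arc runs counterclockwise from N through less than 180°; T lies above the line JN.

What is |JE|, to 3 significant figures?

52.1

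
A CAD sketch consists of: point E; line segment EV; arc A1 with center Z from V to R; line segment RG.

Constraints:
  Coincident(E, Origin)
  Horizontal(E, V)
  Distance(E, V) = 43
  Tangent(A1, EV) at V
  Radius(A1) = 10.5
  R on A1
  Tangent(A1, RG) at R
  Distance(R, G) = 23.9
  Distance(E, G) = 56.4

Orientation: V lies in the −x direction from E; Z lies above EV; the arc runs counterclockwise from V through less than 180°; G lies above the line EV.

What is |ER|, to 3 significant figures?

36.5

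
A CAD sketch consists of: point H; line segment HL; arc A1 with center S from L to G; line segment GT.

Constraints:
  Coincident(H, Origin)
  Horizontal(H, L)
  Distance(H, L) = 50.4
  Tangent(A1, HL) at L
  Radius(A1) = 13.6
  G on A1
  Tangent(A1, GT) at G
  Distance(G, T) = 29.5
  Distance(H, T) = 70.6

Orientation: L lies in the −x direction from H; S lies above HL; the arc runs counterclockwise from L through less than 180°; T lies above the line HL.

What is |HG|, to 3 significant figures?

43.8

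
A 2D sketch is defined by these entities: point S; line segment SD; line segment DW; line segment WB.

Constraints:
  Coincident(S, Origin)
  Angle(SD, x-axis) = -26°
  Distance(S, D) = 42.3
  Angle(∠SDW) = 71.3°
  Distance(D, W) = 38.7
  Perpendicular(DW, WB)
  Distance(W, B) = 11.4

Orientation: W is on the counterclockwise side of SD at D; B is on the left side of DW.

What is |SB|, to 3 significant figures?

38.1

S is at the origin; SD runs at -26.0° with length 42.3, so D = 42.3·(cos -26.0°, sin -26.0°) = (38.0, -18.5). ∠SDW = 71.3°, so DW runs at -26.0° + (180° − 71.3°) = 82.7° from the x-axis; with |DW| = 38.7, W = D + 38.7·(cos 82.7°, sin 82.7°) = (42.9, 19.8). The perpendicularity gives WB at right angles to DW; with |WB| = 11.4 on the left of DW, B = W + 11.4·(-0.992, 0.127) = (31.6, 21.3). Then |SB| = |B − S| = 38.1.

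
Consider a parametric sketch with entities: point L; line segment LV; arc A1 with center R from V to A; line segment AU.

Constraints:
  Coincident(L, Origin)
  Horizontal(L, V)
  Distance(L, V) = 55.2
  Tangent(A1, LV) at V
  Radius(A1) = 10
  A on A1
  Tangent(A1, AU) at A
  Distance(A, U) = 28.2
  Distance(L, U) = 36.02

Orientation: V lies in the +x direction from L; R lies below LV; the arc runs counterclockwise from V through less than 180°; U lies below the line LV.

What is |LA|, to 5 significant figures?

48.287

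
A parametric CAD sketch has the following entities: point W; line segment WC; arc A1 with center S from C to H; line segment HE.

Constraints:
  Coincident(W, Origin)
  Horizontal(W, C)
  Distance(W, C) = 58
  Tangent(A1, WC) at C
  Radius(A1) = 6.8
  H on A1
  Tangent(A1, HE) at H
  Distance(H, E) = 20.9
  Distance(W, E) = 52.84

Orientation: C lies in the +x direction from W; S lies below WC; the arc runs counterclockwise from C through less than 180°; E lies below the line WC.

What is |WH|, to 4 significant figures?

51.66

Checks: W.y = 0.00, C.y = 0.00 ✓; |SH| = 6.800 ✓; ∠(SH, HE) = 90.00° ✓; |HE| = 20.90 ✓; |WE| = 52.84 ✓.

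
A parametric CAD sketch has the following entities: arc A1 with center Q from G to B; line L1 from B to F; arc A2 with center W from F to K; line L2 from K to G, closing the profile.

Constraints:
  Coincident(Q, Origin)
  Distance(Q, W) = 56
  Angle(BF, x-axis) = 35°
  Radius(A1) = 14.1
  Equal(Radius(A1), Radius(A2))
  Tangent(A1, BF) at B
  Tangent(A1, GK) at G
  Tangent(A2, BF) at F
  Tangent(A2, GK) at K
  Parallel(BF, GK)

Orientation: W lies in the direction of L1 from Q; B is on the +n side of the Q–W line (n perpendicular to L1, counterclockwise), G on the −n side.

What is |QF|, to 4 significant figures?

57.75

Tangency of A1 to both parallel lines with radius 14.1 puts B and G at Q ± 14.1·n: B = (-8.087, 11.55), G = (8.087, -11.55). Equal radii place F and K the same way about W: F = W + 14.1·n = (37.79, 43.67), K = W − 14.1·n = (53.96, 20.57). Then |QF| = |F − Q| = 57.75.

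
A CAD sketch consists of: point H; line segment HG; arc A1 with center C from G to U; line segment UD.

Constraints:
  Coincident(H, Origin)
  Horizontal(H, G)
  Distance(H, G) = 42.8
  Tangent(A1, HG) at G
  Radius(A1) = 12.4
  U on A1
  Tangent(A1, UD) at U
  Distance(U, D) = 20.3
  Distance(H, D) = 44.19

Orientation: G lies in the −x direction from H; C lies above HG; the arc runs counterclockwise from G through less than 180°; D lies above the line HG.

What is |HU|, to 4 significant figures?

32.74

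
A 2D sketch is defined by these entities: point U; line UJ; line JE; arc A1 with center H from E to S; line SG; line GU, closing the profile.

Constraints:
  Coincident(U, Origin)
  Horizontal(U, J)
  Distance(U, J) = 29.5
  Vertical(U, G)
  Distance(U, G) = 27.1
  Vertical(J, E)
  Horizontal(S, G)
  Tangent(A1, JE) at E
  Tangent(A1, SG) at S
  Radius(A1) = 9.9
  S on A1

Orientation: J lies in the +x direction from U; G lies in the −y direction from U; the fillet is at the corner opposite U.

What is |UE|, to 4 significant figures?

34.15

U is at the origin; U and J share the same y with |UJ| = 29.5 and J on the +x side, so J = (29.50, 0.000). U and G share the same x with |UG| = 27.1 and G on the −y side, so G = (0.000, -27.10). The virtual corner opposite U is at (29.50, -27.10). The tangent condition forces HE to be normal to JE and tangency of A1 to SG means the radius HS is perpendicular to SG, with radius 9.9, so the center H sits 9.9 in from both sides at H = (19.60, -17.20). That places the tangent points at E = (29.50, -17.20) on JE and S = (19.60, -27.10) on SG. Then |UE| = |E − U| = 34.15.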